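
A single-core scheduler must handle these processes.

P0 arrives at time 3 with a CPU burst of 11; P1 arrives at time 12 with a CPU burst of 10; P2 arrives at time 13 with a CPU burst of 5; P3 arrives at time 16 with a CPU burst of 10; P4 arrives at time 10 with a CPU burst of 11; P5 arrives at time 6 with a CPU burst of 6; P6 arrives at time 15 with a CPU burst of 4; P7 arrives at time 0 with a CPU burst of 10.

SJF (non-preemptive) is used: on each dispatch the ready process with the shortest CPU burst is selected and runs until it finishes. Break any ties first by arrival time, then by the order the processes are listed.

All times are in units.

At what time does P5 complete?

Timeline: | P7 0-10 | P5 10-16 | P6 16-20 | P2 20-25 | P1 25-35 | P3 35-45 | P0 45-56 | P4 56-67 |
Completion: P0=56  P1=35  P2=25  P3=45  P4=67  P5=16  P6=20  P7=10
Turnaround (C−A): P0=53  P1=23  P2=12  P3=29  P4=57  P5=10  P6=5  P7=10

16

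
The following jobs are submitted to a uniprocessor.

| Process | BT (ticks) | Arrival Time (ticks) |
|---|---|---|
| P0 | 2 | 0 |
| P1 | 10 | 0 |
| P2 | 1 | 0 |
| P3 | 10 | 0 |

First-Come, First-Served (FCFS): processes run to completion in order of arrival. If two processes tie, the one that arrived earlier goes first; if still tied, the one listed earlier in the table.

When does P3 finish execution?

23

Timeline: | P0 0-2 | P1 2-12 | P2 12-13 | P3 13-23 |
Completion: P0=2  P1=12  P2=13  P3=23
Turnaround (C−A): P0=2  P1=12  P2=13  P3=23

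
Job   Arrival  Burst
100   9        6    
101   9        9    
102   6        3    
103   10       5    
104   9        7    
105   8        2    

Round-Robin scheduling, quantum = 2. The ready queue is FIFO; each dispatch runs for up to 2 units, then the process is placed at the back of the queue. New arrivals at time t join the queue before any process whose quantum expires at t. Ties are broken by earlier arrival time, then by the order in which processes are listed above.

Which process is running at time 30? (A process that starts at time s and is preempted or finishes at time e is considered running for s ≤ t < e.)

101

Schedule: | idle 0-6 | 102 6-8 | 105 8-10 | 102 10-11 | 100 11-13 | 101 13-15 | 104 15-17 | 103 17-19 | 100 19-21 | 101 21-23 | 104 23-25 | 103 25-27 | 100 27-29 | 101 29-31 | 104 31-33 | 103 33-34 | 101 34-36 | 104 36-37 | 101 37-38 |
Completion: 100=29  101=38  102=11  103=34  104=37  105=10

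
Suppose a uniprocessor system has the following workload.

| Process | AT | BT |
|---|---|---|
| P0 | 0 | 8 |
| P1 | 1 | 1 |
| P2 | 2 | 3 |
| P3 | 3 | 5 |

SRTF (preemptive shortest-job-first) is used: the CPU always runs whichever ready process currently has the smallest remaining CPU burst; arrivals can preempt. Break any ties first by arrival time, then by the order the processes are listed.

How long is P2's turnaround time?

Gantt: | P0 0-1 | P1 1-2 | P2 2-5 | P3 5-10 | P0 10-17 |
Completion: P0=17  P1=2  P2=5  P3=10
Turnaround(P2) = completion − arrival = 5 − 2 = 3

3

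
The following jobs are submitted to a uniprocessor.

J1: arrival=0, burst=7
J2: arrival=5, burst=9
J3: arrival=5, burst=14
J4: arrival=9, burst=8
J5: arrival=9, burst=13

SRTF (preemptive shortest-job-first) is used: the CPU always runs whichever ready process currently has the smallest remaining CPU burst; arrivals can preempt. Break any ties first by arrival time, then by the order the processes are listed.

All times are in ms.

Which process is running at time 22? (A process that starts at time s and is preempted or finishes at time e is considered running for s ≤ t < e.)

J4

Gantt: | J1 0-7 | J2 7-16 | J4 16-24 | J5 24-37 | J3 37-51 |
Completion: J1=7  J2=16  J3=51  J4=24  J5=37
Turnaround (C−A): J1=7  J2=11  J3=46  J4=15  J5=28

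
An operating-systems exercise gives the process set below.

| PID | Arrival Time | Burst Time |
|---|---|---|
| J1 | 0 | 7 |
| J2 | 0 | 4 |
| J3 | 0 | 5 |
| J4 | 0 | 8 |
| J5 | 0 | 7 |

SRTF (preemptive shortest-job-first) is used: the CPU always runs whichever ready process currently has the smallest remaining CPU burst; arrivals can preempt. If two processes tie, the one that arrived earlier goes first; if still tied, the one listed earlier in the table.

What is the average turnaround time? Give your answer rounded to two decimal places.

16.60

Schedule: | J2 0-4 | J3 4-9 | J1 9-16 | J5 16-23 | J4 23-31 |
Completion: J1=16  J2=4  J3=9  J4=31  J5=23
Turnaround (C−A): J1=16  J2=4  J3=9  J4=31  J5=23
Turnaround times: J1=16, J2=4, J3=9, J4=31, J5=23
Average turnaround = (16+4+9+31+23) / 5 = 83/5 = 16.60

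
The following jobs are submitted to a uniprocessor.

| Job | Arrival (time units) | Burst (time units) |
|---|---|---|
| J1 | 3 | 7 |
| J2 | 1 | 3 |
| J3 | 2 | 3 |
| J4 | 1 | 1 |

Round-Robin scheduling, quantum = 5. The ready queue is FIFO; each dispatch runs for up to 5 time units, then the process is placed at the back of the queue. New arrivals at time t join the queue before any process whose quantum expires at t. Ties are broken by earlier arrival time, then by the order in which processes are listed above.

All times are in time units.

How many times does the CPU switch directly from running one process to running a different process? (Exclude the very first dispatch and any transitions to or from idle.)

3

Schedule: | idle 0-1 | J2 1-4 | J4 4-5 | J3 5-8 | J1 8-15 |
Completion: J1=15  J2=4  J3=8  J4=5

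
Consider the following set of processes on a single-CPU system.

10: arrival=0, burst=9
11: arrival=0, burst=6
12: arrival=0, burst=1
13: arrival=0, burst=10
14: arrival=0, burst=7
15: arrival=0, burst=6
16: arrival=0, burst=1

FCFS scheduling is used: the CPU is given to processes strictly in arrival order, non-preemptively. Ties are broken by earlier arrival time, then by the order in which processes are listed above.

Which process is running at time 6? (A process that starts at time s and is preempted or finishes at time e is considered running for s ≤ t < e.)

10

Gantt: | 10 0-9 | 11 9-15 | 12 15-16 | 13 16-26 | 14 26-33 | 15 33-39 | 16 39-40 |
Completion: 10=9  11=15  12=16  13=26  14=33  15=39  16=40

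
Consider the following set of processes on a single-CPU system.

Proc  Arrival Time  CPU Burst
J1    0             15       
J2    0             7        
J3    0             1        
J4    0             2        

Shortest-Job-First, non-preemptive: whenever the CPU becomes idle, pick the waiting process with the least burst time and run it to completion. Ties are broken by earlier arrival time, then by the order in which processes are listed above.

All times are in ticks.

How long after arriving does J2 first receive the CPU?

3

Schedule: | J3 0-1 | J4 1-3 | J2 3-10 | J1 10-25 |
Completion: J1=25  J2=10  J3=1  J4=3
Response(J2) = first start − arrival = 3 − 0 = 3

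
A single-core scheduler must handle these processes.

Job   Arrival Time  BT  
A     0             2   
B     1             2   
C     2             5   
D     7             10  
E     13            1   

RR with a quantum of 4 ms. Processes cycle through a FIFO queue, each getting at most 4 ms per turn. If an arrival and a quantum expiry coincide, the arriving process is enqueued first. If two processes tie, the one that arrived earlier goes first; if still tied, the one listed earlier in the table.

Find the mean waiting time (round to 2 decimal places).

2.80

Schedule: | A 0-2 | B 2-4 | C 4-8 | D 8-12 | C 12-13 | D 13-17 | E 17-18 | D 18-20 |
Completion: A=2  B=4  C=13  D=20  E=18
Turnaround (C−A): A=2  B=3  C=11  D=13  E=5
Waiting times: A=0, B=1, C=6, D=3, E=4
Average waiting = (0+1+6+3+4) / 5 = 14/5 = 2.80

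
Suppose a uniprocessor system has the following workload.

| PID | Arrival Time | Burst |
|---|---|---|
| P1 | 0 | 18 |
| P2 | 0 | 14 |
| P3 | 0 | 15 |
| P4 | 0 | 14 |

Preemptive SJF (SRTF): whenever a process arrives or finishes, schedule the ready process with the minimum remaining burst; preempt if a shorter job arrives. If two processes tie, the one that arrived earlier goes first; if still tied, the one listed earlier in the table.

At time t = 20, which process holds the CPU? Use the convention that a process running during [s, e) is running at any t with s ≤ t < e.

Gantt: | P2 0-14 | P4 14-28 | P3 28-43 | P1 43-61 |
Completion: P1=61  P2=14  P3=43  P4=28

P4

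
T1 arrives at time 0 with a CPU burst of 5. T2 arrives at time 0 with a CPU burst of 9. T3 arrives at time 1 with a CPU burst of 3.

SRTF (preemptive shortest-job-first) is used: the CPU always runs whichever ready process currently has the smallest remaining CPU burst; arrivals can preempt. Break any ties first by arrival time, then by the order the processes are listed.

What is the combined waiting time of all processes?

Gantt: | T1 0-1 | T3 1-4 | T1 4-8 | T2 8-17 |
Completion: T1=8  T2=17  T3=4
Turnaround (C−A): T1=8  T2=17  T3=3
Waiting = turnaround − burst: T1=3, T2=8, T3=0
Total waiting = 3 + 8 + 0 = 11

11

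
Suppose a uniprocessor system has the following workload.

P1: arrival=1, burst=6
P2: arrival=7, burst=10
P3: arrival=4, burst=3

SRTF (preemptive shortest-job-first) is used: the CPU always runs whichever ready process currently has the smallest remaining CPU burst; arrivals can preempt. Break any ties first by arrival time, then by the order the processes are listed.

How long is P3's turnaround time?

6

Timeline: | idle 0-1 | P1 1-7 | P3 7-10 | P2 10-20 |
Completion: P1=7  P2=20  P3=10
Turnaround (C−A): P1=6  P2=13  P3=6
Turnaround(P3) = completion − arrival = 10 − 4 = 6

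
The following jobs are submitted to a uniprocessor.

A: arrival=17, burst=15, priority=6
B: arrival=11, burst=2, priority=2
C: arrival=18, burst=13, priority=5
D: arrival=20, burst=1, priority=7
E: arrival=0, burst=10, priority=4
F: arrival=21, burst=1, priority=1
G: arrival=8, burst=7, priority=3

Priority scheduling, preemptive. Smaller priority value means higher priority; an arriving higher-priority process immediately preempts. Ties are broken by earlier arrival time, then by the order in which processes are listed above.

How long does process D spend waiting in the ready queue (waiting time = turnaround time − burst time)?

28

Gantt: | E 0-8 | G 8-11 | B 11-13 | G 13-17 | E 17-19 | C 19-21 | F 21-22 | C 22-33 | A 33-48 | D 48-49 |
Completion: A=48  B=13  C=33  D=49  E=19  F=22  G=17
Waiting(D) = turnaround − burst = 29 − 1 = 28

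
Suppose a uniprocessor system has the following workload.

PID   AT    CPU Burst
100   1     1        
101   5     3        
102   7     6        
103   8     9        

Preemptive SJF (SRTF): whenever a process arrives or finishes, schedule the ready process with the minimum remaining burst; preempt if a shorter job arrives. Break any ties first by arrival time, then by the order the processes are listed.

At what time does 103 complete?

23

Gantt: | idle 0-1 | 100 1-2 | idle 2-5 | 101 5-8 | 102 8-14 | 103 14-23 |
Completion: 100=2  101=8  102=14  103=23
Turnaround (C−A): 100=1  101=3  102=7  103=15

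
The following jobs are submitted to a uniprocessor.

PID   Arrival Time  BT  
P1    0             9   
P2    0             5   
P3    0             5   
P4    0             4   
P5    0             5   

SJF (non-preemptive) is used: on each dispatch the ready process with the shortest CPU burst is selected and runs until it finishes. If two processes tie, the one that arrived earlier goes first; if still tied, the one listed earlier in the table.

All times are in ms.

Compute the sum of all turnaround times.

Schedule: | P4 0-4 | P2 4-9 | P3 9-14 | P5 14-19 | P1 19-28 |
Completion: P1=28  P2=9  P3=14  P4=4  P5=19
Turnaround (C−A): P1=28  P2=9  P3=14  P4=4  P5=19
Turnaround = completion − arrival: P1=28, P2=9, P3=14, P4=4, P5=19
Total turnaround = 28 + 9 + 14 + 4 + 19 = 74

74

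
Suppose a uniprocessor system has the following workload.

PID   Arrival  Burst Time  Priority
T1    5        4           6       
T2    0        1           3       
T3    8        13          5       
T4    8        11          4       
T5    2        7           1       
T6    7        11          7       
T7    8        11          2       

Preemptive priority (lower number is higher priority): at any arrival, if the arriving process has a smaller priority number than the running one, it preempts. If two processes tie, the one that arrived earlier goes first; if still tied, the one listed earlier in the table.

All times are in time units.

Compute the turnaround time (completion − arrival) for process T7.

Schedule: | T2 0-1 | idle 1-2 | T5 2-9 | T7 9-20 | T4 20-31 | T3 31-44 | T1 44-48 | T6 48-59 |
Completion: T1=48  T2=1  T3=44  T4=31  T5=9  T6=59  T7=20
Turnaround(T7) = completion − arrival = 20 − 8 = 12

12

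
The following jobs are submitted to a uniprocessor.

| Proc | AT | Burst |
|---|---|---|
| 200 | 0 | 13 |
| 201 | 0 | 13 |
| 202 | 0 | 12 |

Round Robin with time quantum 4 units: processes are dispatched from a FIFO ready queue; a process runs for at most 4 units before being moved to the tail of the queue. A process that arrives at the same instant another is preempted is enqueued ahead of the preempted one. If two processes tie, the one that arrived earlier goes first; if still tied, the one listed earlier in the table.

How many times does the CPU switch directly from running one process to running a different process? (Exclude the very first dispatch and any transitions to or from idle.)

10

Schedule: | 200 0-4 | 201 4-8 | 202 8-12 | 200 12-16 | 201 16-20 | 202 20-24 | 200 24-28 | 201 28-32 | 202 32-36 | 200 36-37 | 201 37-38 |
Completion: 200=37  201=38  202=36
Turnaround (C−A): 200=37  201=38  202=36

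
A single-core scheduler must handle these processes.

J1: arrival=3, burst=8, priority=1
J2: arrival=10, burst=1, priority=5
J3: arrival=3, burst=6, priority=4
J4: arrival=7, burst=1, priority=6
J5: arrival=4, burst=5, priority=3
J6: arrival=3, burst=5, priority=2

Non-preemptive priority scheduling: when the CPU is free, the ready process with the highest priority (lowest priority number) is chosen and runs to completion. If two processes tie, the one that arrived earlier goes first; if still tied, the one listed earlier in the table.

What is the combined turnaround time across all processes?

102

Schedule: | idle 0-3 | J1 3-11 | J6 11-16 | J5 16-21 | J3 21-27 | J2 27-28 | J4 28-29 |
Completion: J1=11  J2=28  J3=27  J4=29  J5=21  J6=16
Turnaround (C−A): J1=8  J2=18  J3=24  J4=22  J5=17  J6=13
Turnaround = completion − arrival: J1=8, J2=18, J3=24, J4=22, J5=17, J6=13
Total turnaround = 8 + 18 + 24 + 22 + 17 + 13 = 102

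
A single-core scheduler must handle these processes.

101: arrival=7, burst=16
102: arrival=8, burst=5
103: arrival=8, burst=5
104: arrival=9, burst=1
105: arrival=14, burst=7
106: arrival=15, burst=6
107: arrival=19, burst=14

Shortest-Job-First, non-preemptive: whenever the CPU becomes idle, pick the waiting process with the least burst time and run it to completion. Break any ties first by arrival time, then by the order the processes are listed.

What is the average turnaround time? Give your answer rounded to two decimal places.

25.43

Schedule: | idle 0-7 | 101 7-23 | 104 23-24 | 102 24-29 | 103 29-34 | 106 34-40 | 105 40-47 | 107 47-61 |
Completion: 101=23  102=29  103=34  104=24  105=47  106=40  107=61
Turnaround (C−A): 101=16  102=21  103=26  104=15  105=33  106=25  107=42
Turnaround times: 101=16, 102=21, 103=26, 104=15, 105=33, 106=25, 107=42
Average turnaround = (16+21+26+15+33+25+42) / 7 = 178/7 = 25.43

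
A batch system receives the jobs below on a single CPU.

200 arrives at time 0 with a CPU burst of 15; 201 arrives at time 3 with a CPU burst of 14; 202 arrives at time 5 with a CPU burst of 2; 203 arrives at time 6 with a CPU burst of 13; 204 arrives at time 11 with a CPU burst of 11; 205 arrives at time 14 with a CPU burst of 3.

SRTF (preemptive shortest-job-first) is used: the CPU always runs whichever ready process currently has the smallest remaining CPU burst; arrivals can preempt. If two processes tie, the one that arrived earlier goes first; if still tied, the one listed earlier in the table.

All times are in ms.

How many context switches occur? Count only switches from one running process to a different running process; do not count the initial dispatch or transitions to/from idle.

Timeline: | 200 0-5 | 202 5-7 | 200 7-17 | 205 17-20 | 204 20-31 | 203 31-44 | 201 44-58 |
Completion: 200=17  201=58  202=7  203=44  204=31  205=20
Turnaround (C−A): 200=17  201=55  202=2  203=38  204=20  205=6

6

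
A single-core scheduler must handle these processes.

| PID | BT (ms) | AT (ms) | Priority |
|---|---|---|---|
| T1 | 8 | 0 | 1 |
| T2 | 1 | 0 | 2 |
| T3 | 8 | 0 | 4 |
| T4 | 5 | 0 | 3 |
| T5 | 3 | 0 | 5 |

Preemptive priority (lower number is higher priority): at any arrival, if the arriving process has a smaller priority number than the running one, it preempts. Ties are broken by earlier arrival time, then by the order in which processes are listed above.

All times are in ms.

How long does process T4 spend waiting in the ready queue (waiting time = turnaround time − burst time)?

9

Timeline: | T1 0-8 | T2 8-9 | T4 9-14 | T3 14-22 | T5 22-25 |
Completion: T1=8  T2=9  T3=22  T4=14  T5=25
Turnaround (C−A): T1=8  T2=9  T3=22  T4=14  T5=25
Waiting(T4) = turnaround − burst = 14 − 5 = 9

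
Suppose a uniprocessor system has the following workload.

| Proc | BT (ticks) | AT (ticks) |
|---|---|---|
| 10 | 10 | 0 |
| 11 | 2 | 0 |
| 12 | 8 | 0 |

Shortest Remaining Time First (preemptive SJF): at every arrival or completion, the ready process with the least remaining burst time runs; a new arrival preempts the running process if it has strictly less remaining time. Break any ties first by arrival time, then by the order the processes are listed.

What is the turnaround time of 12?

Schedule: | 11 0-2 | 12 2-10 | 10 10-20 |
Completion: 10=20  11=2  12=10
Turnaround (C−A): 10=20  11=2  12=10
Turnaround(12) = completion − arrival = 10 − 0 = 10

10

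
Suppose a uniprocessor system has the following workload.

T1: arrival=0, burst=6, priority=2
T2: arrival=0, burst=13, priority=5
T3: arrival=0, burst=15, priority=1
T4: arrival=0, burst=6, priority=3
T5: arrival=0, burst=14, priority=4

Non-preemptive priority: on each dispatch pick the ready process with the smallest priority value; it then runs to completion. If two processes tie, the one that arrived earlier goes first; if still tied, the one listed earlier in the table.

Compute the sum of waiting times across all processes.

Gantt: | T3 0-15 | T1 15-21 | T4 21-27 | T5 27-41 | T2 41-54 |
Completion: T1=21  T2=54  T3=15  T4=27  T5=41
Turnaround (C−A): T1=21  T2=54  T3=15  T4=27  T5=41
Waiting = turnaround − burst: T1=15, T2=41, T3=0, T4=21, T5=27
Total waiting = 15 + 41 + 0 + 21 + 27 = 104

104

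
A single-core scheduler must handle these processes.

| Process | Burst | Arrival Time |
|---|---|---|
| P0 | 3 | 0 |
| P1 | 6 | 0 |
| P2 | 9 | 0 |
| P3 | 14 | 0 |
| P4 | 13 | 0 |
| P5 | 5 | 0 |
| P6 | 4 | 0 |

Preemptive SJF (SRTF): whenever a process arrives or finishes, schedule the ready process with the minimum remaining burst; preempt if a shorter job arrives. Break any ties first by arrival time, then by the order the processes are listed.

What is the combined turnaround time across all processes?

Gantt: | P0 0-3 | P6 3-7 | P5 7-12 | P1 12-18 | P2 18-27 | P4 27-40 | P3 40-54 |
Completion: P0=3  P1=18  P2=27  P3=54  P4=40  P5=12  P6=7
Turnaround = completion − arrival: P0=3, P1=18, P2=27, P3=54, P4=40, P5=12, P6=7
Total turnaround = 3 + 18 + 27 + 54 + 40 + 12 + 7 = 161

161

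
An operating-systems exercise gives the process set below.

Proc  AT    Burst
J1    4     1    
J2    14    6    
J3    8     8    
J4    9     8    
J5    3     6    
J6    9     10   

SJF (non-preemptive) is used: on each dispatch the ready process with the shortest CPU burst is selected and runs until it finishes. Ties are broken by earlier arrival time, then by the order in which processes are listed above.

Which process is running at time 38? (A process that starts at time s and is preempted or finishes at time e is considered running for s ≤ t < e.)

Timeline: | idle 0-3 | J5 3-9 | J1 9-10 | J3 10-18 | J2 18-24 | J4 24-32 | J6 32-42 |
Completion: J1=10  J2=24  J3=18  J4=32  J5=9  J6=42

J6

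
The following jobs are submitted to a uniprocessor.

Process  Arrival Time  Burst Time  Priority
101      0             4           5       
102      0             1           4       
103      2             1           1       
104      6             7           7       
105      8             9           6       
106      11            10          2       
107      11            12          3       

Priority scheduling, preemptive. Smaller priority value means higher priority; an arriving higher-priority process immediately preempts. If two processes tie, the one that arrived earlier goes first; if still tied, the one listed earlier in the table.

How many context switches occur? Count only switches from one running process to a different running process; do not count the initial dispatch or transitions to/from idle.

9

Timeline: | 102 0-1 | 101 1-2 | 103 2-3 | 101 3-6 | 104 6-8 | 105 8-11 | 106 11-21 | 107 21-33 | 105 33-39 | 104 39-44 |
Completion: 101=6  102=1  103=3  104=44  105=39  106=21  107=33
Turnaround (C−A): 101=6  102=1  103=1  104=38  105=31  106=10  107=22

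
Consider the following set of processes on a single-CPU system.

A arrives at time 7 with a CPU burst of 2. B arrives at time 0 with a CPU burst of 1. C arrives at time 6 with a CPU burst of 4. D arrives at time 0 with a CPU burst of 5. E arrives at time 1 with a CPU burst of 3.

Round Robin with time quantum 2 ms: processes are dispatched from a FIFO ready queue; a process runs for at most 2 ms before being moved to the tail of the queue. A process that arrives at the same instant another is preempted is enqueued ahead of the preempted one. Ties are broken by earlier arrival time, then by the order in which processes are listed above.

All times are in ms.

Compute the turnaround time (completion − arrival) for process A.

5

Timeline: | B 0-1 | D 1-3 | E 3-5 | D 5-7 | E 7-8 | C 8-10 | A 10-12 | D 12-13 | C 13-15 |
Completion: A=12  B=1  C=15  D=13  E=8
Turnaround (C−A): A=5  B=1  C=9  D=13  E=7
Turnaround(A) = completion − arrival = 12 − 7 = 5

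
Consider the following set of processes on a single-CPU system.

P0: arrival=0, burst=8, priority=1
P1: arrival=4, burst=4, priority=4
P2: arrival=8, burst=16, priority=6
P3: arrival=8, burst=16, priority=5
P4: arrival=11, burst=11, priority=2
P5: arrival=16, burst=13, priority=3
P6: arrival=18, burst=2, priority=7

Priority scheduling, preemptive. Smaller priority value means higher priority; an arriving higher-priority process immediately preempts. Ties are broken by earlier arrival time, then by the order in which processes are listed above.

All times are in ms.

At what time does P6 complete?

Gantt: | P0 0-8 | P1 8-11 | P4 11-22 | P5 22-35 | P1 35-36 | P3 36-52 | P2 52-68 | P6 68-70 |
Completion: P0=8  P1=36  P2=68  P3=52  P4=22  P5=35  P6=70
Turnaround (C−A): P0=8  P1=32  P2=60  P3=44  P4=11  P5=19  P6=52

70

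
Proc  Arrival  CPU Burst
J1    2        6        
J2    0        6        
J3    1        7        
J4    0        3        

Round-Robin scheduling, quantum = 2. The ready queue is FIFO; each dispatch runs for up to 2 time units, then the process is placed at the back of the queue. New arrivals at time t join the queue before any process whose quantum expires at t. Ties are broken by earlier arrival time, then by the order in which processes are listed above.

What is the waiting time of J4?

Timeline: | J2 0-2 | J4 2-4 | J3 4-6 | J1 6-8 | J2 8-10 | J4 10-11 | J3 11-13 | J1 13-15 | J2 15-17 | J3 17-19 | J1 19-21 | J3 21-22 |
Completion: J1=21  J2=17  J3=22  J4=11
Waiting(J4) = turnaround − burst = 11 − 3 = 8

8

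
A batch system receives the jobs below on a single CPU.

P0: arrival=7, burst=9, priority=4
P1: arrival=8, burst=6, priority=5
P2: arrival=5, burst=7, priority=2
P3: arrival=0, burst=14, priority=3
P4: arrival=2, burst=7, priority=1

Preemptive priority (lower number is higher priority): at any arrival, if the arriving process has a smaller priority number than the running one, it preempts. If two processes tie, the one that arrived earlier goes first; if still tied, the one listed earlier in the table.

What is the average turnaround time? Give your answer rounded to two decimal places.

Timeline: | P3 0-2 | P4 2-9 | P2 9-16 | P3 16-28 | P0 28-37 | P1 37-43 |
Completion: P0=37  P1=43  P2=16  P3=28  P4=9
Turnaround times: P0=30, P1=35, P2=11, P3=28, P4=7
Average turnaround = (30+35+11+28+7) / 5 = 111/5 = 22.20

22.20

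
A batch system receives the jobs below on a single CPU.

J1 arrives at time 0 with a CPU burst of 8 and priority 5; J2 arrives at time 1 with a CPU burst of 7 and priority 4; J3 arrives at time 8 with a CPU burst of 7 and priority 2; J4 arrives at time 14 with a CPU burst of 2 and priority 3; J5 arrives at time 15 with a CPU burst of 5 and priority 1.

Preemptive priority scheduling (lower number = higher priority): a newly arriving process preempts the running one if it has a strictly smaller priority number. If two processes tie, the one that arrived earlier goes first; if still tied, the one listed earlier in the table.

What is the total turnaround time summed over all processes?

56

Gantt: | J1 0-1 | J2 1-8 | J3 8-15 | J5 15-20 | J4 20-22 | J1 22-29 |
Completion: J1=29  J2=8  J3=15  J4=22  J5=20
Turnaround = completion − arrival: J1=29, J2=7, J3=7, J4=8, J5=5
Total turnaround = 29 + 7 + 7 + 8 + 5 = 56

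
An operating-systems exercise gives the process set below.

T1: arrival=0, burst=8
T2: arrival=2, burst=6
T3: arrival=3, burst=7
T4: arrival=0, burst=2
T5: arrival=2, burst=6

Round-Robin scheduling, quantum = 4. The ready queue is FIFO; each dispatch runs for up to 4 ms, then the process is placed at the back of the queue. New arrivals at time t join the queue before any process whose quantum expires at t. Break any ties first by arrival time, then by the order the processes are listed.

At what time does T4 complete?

6

Schedule: | T1 0-4 | T4 4-6 | T2 6-10 | T5 10-14 | T3 14-18 | T1 18-22 | T2 22-24 | T5 24-26 | T3 26-29 |
Completion: T1=22  T2=24  T3=29  T4=6  T5=26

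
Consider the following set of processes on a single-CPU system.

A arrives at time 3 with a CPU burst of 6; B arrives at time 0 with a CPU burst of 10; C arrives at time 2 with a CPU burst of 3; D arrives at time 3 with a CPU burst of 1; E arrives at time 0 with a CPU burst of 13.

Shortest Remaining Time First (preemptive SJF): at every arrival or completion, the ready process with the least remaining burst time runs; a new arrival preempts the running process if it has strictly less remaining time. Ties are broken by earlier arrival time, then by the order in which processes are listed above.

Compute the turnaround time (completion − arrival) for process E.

33

Schedule: | B 0-2 | C 2-3 | D 3-4 | C 4-6 | A 6-12 | B 12-20 | E 20-33 |
Completion: A=12  B=20  C=6  D=4  E=33
Turnaround (C−A): A=9  B=20  C=4  D=1  E=33
Turnaround(E) = completion − arrival = 33 − 0 = 33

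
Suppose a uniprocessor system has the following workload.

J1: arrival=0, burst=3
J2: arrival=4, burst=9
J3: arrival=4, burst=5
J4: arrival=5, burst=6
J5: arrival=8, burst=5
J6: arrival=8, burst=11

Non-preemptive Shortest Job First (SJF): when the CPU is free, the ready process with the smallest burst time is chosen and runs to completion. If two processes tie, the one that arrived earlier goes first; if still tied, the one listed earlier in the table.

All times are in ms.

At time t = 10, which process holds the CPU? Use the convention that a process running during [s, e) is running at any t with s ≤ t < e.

Gantt: | J1 0-3 | idle 3-4 | J3 4-9 | J5 9-14 | J4 14-20 | J2 20-29 | J6 29-40 |
Completion: J1=3  J2=29  J3=9  J4=20  J5=14  J6=40
Turnaround (C−A): J1=3  J2=25  J3=5  J4=15  J5=6  J6=32

J5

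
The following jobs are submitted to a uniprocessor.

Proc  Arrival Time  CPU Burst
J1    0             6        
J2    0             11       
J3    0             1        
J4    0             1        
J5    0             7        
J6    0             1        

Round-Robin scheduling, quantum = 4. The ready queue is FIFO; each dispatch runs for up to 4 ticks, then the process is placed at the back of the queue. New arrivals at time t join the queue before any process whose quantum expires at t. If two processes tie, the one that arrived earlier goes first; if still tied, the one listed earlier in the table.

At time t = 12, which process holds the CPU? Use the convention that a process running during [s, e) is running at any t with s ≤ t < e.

Timeline: | J1 0-4 | J2 4-8 | J3 8-9 | J4 9-10 | J5 10-14 | J6 14-15 | J1 15-17 | J2 17-21 | J5 21-24 | J2 24-27 |
Completion: J1=17  J2=27  J3=9  J4=10  J5=24  J6=15
Turnaround (C−A): J1=17  J2=27  J3=9  J4=10  J5=24  J6=15

J5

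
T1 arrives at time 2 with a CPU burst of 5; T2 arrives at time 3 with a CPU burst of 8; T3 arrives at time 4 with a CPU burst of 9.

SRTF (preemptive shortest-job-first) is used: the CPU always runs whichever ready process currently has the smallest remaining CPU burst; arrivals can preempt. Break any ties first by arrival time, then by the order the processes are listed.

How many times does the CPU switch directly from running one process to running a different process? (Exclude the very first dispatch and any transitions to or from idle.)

2

Gantt: | idle 0-2 | T1 2-7 | T2 7-15 | T3 15-24 |
Completion: T1=7  T2=15  T3=24
Turnaround (C−A): T1=5  T2=12  T3=20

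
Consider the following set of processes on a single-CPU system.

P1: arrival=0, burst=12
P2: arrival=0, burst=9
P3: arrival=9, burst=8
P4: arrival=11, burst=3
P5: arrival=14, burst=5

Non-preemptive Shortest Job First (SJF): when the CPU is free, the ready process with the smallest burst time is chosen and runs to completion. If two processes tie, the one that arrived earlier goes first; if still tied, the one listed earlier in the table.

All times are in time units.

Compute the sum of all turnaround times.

Timeline: | P2 0-9 | P3 9-17 | P4 17-20 | P5 20-25 | P1 25-37 |
Completion: P1=37  P2=9  P3=17  P4=20  P5=25
Turnaround (C−A): P1=37  P2=9  P3=8  P4=9  P5=11
Turnaround = completion − arrival: P1=37, P2=9, P3=8, P4=9, P5=11
Total turnaround = 37 + 9 + 8 + 9 + 11 = 74

74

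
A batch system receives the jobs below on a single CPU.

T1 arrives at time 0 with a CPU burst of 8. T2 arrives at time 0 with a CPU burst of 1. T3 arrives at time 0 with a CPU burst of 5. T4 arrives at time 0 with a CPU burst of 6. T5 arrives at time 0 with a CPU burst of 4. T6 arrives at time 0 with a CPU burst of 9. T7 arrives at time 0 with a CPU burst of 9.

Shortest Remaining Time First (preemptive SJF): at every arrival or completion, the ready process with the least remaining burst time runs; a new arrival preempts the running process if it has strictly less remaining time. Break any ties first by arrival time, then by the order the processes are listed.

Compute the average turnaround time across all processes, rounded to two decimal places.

Schedule: | T2 0-1 | T5 1-5 | T3 5-10 | T4 10-16 | T1 16-24 | T6 24-33 | T7 33-42 |
Completion: T1=24  T2=1  T3=10  T4=16  T5=5  T6=33  T7=42
Turnaround times: T1=24, T2=1, T3=10, T4=16, T5=5, T6=33, T7=42
Average turnaround = (24+1+10+16+5+33+42) / 7 = 131/7 = 18.71

18.71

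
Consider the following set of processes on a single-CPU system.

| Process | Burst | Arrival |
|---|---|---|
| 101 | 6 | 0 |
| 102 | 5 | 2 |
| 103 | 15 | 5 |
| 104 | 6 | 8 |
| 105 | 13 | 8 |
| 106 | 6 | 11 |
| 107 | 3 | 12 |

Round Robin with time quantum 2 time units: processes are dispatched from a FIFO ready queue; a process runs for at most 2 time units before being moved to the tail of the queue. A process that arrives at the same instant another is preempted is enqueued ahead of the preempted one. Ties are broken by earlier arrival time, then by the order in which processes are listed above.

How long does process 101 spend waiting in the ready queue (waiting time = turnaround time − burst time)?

Timeline: | 101 0-2 | 102 2-4 | 101 4-6 | 102 6-8 | 103 8-10 | 101 10-12 | 104 12-14 | 105 14-16 | 102 16-17 | 103 17-19 | 106 19-21 | 107 21-23 | 104 23-25 | 105 25-27 | 103 27-29 | 106 29-31 | 107 31-32 | 104 32-34 | 105 34-36 | 103 36-38 | 106 38-40 | 105 40-42 | 103 42-44 | 105 44-46 | 103 46-48 | 105 48-50 | 103 50-52 | 105 52-53 | 103 53-54 |
Completion: 101=12  102=17  103=54  104=34  105=53  106=40  107=32
Turnaround (C−A): 101=12  102=15  103=49  104=26  105=45  106=29  107=20
Waiting(101) = turnaround − burst = 12 − 6 = 6

6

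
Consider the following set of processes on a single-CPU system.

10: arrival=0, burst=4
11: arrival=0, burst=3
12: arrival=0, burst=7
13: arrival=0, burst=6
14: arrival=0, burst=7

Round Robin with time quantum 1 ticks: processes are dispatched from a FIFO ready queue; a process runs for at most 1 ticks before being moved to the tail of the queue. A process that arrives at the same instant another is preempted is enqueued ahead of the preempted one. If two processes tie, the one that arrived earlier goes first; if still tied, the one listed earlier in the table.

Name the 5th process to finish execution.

Timeline: | 10 0-1 | 11 1-2 | 12 2-3 | 13 3-4 | 14 4-5 | 10 5-6 | 11 6-7 | 12 7-8 | 13 8-9 | 14 9-10 | 10 10-11 | 11 11-12 | 12 12-13 | 13 13-14 | 14 14-15 | 10 15-16 | 12 16-17 | 13 17-18 | 14 18-19 | 12 19-20 | 13 20-21 | 14 21-22 | 12 22-23 | 13 23-24 | 14 24-25 | 12 25-26 | 14 26-27 |
Completion: 10=16  11=12  12=26  13=24  14=27
Turnaround (C−A): 10=16  11=12  12=26  13=24  14=27
Finish order: 11 → 10 → 13 → 12 → 14

14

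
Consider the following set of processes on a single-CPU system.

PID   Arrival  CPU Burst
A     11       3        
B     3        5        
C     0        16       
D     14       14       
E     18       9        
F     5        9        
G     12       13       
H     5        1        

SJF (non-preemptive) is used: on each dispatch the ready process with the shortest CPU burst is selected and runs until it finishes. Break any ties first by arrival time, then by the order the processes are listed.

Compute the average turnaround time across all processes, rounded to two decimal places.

26.63

Gantt: | C 0-16 | H 16-17 | A 17-20 | B 20-25 | F 25-34 | E 34-43 | G 43-56 | D 56-70 |
Completion: A=20  B=25  C=16  D=70  E=43  F=34  G=56  H=17
Turnaround (C−A): A=9  B=22  C=16  D=56  E=25  F=29  G=44  H=12
Turnaround times: A=9, B=22, C=16, D=56, E=25, F=29, G=44, H=12
Average turnaround = (9+22+16+56+25+29+44+12) / 8 = 213/8 = 26.63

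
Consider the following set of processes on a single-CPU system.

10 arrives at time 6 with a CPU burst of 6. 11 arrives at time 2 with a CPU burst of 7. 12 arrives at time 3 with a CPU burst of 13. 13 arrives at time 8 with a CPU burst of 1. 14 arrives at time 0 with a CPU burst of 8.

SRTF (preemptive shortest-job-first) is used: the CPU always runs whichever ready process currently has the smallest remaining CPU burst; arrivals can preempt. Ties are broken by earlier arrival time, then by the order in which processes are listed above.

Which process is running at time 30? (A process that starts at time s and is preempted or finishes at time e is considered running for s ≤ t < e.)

12

Schedule: | 14 0-8 | 13 8-9 | 10 9-15 | 11 15-22 | 12 22-35 |
Completion: 10=15  11=22  12=35  13=9  14=8
Turnaround (C−A): 10=9  11=20  12=32  13=1  14=8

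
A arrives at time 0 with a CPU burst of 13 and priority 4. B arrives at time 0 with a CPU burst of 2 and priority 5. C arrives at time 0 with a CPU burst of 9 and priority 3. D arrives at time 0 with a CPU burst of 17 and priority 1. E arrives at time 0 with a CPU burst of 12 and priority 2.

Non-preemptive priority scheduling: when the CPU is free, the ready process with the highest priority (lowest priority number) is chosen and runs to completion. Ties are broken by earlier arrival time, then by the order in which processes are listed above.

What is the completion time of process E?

Timeline: | D 0-17 | E 17-29 | C 29-38 | A 38-51 | B 51-53 |
Completion: A=51  B=53  C=38  D=17  E=29

29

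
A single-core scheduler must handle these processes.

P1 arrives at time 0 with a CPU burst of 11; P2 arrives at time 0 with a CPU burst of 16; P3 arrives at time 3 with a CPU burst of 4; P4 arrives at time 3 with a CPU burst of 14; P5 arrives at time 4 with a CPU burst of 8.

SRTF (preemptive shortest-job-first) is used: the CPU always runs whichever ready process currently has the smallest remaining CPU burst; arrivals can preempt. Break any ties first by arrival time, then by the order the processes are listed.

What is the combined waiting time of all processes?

Schedule: | P1 0-3 | P3 3-7 | P1 7-15 | P5 15-23 | P4 23-37 | P2 37-53 |
Completion: P1=15  P2=53  P3=7  P4=37  P5=23
Waiting = turnaround − burst: P1=4, P2=37, P3=0, P4=20, P5=11
Total waiting = 4 + 37 + 0 + 20 + 11 = 72

72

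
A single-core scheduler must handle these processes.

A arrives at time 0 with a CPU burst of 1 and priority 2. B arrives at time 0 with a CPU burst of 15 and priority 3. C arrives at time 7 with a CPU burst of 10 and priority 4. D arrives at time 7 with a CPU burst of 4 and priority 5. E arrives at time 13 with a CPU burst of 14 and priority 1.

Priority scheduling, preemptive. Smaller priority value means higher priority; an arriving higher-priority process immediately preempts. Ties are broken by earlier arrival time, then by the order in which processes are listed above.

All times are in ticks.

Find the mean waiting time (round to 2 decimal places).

14.20

Timeline: | A 0-1 | B 1-13 | E 13-27 | B 27-30 | C 30-40 | D 40-44 |
Completion: A=1  B=30  C=40  D=44  E=27
Turnaround (C−A): A=1  B=30  C=33  D=37  E=14
Waiting times: A=0, B=15, C=23, D=33, E=0
Average waiting = (0+15+23+33+0) / 5 = 71/5 = 14.20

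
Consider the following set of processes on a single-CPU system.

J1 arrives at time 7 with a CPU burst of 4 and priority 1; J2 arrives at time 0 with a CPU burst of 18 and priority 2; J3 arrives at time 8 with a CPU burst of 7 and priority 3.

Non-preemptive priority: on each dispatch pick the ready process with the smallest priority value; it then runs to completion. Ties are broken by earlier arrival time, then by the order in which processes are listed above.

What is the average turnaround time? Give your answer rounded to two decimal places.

Timeline: | J2 0-18 | J1 18-22 | J3 22-29 |
Completion: J1=22  J2=18  J3=29
Turnaround (C−A): J1=15  J2=18  J3=21
Turnaround times: J1=15, J2=18, J3=21
Average turnaround = (15+18+21) / 3 = 54/3 = 18.00

18.00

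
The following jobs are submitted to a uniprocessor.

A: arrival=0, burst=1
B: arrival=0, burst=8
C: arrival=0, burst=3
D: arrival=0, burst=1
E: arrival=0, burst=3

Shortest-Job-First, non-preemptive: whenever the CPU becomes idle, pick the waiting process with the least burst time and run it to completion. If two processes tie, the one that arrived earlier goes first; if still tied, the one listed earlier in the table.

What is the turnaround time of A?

Timeline: | A 0-1 | D 1-2 | C 2-5 | E 5-8 | B 8-16 |
Completion: A=1  B=16  C=5  D=2  E=8
Turnaround (C−A): A=1  B=16  C=5  D=2  E=8
Turnaround(A) = completion − arrival = 1 − 0 = 1

1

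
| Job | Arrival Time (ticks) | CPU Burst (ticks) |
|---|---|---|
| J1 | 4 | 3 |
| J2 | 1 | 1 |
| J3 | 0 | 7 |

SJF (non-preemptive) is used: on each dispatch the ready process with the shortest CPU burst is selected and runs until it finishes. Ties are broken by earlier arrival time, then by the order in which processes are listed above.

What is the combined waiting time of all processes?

Timeline: | J3 0-7 | J2 7-8 | J1 8-11 |
Completion: J1=11  J2=8  J3=7
Turnaround (C−A): J1=7  J2=7  J3=7
Waiting = turnaround − burst: J1=4, J2=6, J3=0
Total waiting = 4 + 6 + 0 = 10

10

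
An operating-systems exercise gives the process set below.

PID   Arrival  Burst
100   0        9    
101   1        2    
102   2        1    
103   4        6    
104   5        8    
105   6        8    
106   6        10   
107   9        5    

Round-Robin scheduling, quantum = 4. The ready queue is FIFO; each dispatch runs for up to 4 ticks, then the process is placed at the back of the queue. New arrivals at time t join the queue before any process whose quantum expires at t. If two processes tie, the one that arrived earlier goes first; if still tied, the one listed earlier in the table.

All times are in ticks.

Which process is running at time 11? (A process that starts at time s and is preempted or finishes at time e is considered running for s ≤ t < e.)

100

Gantt: | 100 0-4 | 101 4-6 | 102 6-7 | 103 7-11 | 100 11-15 | 104 15-19 | 105 19-23 | 106 23-27 | 107 27-31 | 103 31-33 | 100 33-34 | 104 34-38 | 105 38-42 | 106 42-46 | 107 46-47 | 106 47-49 |
Completion: 100=34  101=6  102=7  103=33  104=38  105=42  106=49  107=47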